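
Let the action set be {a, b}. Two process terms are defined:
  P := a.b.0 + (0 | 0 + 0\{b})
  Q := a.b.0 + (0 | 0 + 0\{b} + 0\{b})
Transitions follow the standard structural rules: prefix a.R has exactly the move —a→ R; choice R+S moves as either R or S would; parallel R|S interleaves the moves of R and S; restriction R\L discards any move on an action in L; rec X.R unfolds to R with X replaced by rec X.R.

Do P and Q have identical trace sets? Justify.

traces(P) = traces(Q)

Reachable graph of P (3 states):
  s0 = a.b.0 + (0 | 0 + 0\{b}) :: --a--▸ s1
  s1 = b.0 :: --b--▸ s2
  s2 = 0 :: ∅
Reachable graph of Q (3 states):
  t0 = a.b.0 + (0 | 0 + 0\{b} + 0\{b}) :: --a--▸ t1
  t1 = b.0 :: --b--▸ t2
  t2 = 0 :: ∅
Partition-refinement fixed point:
  B0 = {s0, t0}
  B1 = {s1, t1}
  B2 = {s2, t2}
s0 ∈ B0, t0 ∈ B0 → same block
Bisimilar ⇒ trace-equivalent.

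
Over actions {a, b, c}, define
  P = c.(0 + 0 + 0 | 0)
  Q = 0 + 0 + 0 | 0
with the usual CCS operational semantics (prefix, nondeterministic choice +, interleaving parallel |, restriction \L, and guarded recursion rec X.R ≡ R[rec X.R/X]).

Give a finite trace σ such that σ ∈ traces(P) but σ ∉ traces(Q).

c

LTS(P): 2 reachable states
  p0 = c.(0 + 0 + 0 | 0) | -c-> p1
  p1 = 0 + 0 + 0 | 0 | stopped
LTS(Q): 1 reachable states
  q0 = 0 + 0 + 0 | 0 | stopped
Trace ⟨c⟩ through P, begin at {p0}:
  step 1 (c): {p1}
  ✓ P
Trace ⟨c⟩ through Q, begin at {q0}:
  step 1 (c): ∅ (Q stuck)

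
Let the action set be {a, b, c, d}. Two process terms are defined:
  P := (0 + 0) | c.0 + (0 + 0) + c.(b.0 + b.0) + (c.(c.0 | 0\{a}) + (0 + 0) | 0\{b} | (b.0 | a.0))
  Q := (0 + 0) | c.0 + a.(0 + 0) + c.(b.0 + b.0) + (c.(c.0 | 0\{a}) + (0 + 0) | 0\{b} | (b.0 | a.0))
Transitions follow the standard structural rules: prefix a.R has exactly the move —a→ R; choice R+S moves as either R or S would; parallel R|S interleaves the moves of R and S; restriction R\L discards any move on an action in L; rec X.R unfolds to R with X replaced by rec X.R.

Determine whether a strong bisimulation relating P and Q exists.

P ≁ Q

Reachable graph of P (9 states):
  m0 = (0 + 0) | c.0 + (0 + 0) + c.(b.0 + b.0) + (c.(c.0 | 0\{a}) + (0 + 0) | 0\{b} | (b.0 | a.0)) → --a--▸ m1, --b--▸ m2, --c--▸ m3, --c--▸ m4, --c--▸ m5
  m1 = (0 + 0) | 0\{b} | (b.0 | 0) → --b--▸ m6
  m2 = (0 + 0) | 0\{b} | (0 | a.0) → --a--▸ m6
  m3 = (0 + 0) | 0 → ∅
  m4 = b.0 + b.0 → --b--▸ m7
  m5 = c.0 | 0\{a} → --c--▸ m8
  m6 = (0 + 0) | 0\{b} | (0 | 0) → ∅
  m7 = 0 → ∅
  m8 = 0 | 0\{a} → ∅
Reachable graph of Q (10 states):
  n0 = (0 + 0) | c.0 + a.(0 + 0) + c.(b.0 + b.0) + (c.(c.0 | 0\{a}) + (0 + 0) | 0\{b} | (b.0 | a.0)) → --a--▸ n1, --a--▸ n2, --b--▸ n3, --c--▸ n4, --c--▸ n5, --c--▸ n6
  n1 = (0 + 0) | 0\{b} | (b.0 | 0) → --b--▸ n7
  n2 = 0 + 0 → ∅
  n3 = (0 + 0) | 0\{b} | (0 | a.0) → --a--▸ n7
  n4 = (0 + 0) | 0 → ∅
  n5 = b.0 + b.0 → --b--▸ n8
  n6 = c.0 | 0\{a} → --c--▸ n9
  n7 = (0 + 0) | 0\{b} | (0 | 0) → ∅
  n8 = 0 → ∅
  n9 = 0 | 0\{a} → ∅
Coarsest stable partition (strong bisimilarity classes):
  B0 = {m0}
  B1 = {m2, n3}
  B2 = {m3, m6, m7, m8, n2, n4, n7, n8, n9}
  B3 = {m5, n6}
  B4 = {m1, m4, n1, n5}
  B5 = {n0}
m0 ∈ B0, n0 ∈ B5 → different blocks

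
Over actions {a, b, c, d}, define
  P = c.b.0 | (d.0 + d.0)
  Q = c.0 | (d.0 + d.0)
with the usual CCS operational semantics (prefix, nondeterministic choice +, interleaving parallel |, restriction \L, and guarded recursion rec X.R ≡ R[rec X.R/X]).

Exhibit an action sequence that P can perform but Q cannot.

cb

P's transition system — 6 states:
  s0 = c.b.0 | (d.0 + d.0) → -c-> s1, -d-> s2
  s1 = b.0 | (d.0 + d.0) → -b-> s3, -d-> s4
  s2 = c.b.0 | 0 → -c-> s4
  s3 = 0 | (d.0 + d.0) → -d-> s5
  s4 = b.0 | 0 → -b-> s5
  s5 = 0 | 0 → stopped
Q's transition system — 4 states:
  t0 = c.0 | (d.0 + d.0) → -c-> t1, -d-> t2
  t1 = 0 | (d.0 + d.0) → -d-> t3
  t2 = c.0 | 0 → -c-> t3
  t3 = 0 | 0 → stopped
Trace ⟨cb⟩ through P, begin at {s0}:
  after c @ step 1: {s1}
  after b @ step 2: {s3}
  P completes σ.
Trace ⟨cb⟩ through Q, begin at {t0}:
  after c @ step 1: {t1}
  after b @ step 2: ∅ (Q stuck)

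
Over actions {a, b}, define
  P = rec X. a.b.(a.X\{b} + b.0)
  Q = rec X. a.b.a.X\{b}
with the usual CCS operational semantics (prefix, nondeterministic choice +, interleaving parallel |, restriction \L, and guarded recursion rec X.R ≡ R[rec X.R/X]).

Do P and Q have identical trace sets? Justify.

trace-distinct — witness ⟨abb⟩

Reachable graph of P (6 states):
  p0 = rec X. a.b.(a.X\{b} + b.0) has moves ··a··> p1
  p1 = b.(a.(rec X. a.b.(a.X\{b} + b.0))\{b} + b.0) has moves ··b··> p2
  p2 = a.(rec X. a.b.(a.X\{b} + b.0))\{b} + b.0 has moves ··a··> p3, ··b··> p4
  p3 = (rec X. a.b.(a.X\{b} + b.0))\{b} has moves ··a··> p5
  p4 = 0 has moves ·
  p5 = (b.(a.(rec X. a.b.(a.X\{b} + b.0))\{b} + b.0))\{b} has moves ·
Reachable graph of Q (5 states):
  q0 = rec X. a.b.a.X\{b} has moves ··a··> q1
  q1 = b.a.(rec X. a.b.a.X\{b})\{b} has moves ··b··> q2
  q2 = a.(rec X. a.b.a.X\{b})\{b} has moves ··a··> q3
  q3 = (rec X. a.b.a.X\{b})\{b} has moves ··a··> q4
  q4 = (b.a.(rec X. a.b.a.X\{b})\{b})\{b} has moves ·
Run σ = ⟨abb⟩ on P: start {p0}
  after a @ step 1: {p1}
  after b @ step 2: {p2}
  after b @ step 3: {p4}
  — P admits the full trace.
Run σ = ⟨abb⟩ on Q: start {q0}
  after a @ step 1: {q1}
  after b @ step 2: {q2}
  after b @ step 3: ∅ (Q stuck)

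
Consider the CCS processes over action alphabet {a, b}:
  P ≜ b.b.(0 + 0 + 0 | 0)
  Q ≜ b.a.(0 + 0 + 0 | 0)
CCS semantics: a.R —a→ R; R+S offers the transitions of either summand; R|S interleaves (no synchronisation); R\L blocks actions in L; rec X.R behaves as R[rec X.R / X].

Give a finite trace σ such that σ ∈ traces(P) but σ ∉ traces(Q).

bb

LTS(P): 3 reachable states
  u0 = b.b.(0 + 0 + 0 | 0) ⊢ --b--▸ u1
  u1 = b.(0 + 0 + 0 | 0) ⊢ --b--▸ u2
  u2 = 0 + 0 + 0 | 0 ⊢ (no moves)
LTS(Q): 3 reachable states
  v0 = b.a.(0 + 0 + 0 | 0) ⊢ --b--▸ v1
  v1 = a.(0 + 0 + 0 | 0) ⊢ --a--▸ v2
  v2 = 0 + 0 + 0 | 0 ⊢ (no moves)
Trace ⟨bb⟩ through P, begin at {u0}:
  step 1 (b): {u1}
  step 2 (b): {u2}
  P completes σ.
Trace ⟨bb⟩ through Q, begin at {v0}:
  step 1 (b): {v1}
  step 2 (b): ∅  — Q cannot continue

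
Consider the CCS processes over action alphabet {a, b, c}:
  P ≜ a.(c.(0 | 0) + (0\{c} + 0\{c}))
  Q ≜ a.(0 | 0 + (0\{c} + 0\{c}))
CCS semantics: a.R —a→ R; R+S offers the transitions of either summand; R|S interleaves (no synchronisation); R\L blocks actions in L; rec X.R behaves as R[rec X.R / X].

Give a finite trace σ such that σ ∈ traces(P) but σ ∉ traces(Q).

P's transition system — 3 states:
  s0 = a.(c.(0 | 0) + (0\{c} + 0\{c})) :: --a--▸ s1
  s1 = c.(0 | 0) + (0\{c} + 0\{c}) :: --c--▸ s2
  s2 = 0 | 0 :: ∅
Q's transition system — 2 states:
  t0 = a.(0 | 0 + (0\{c} + 0\{c})) :: --a--▸ t1
  t1 = 0 | 0 + (0\{c} + 0\{c}) :: ∅
Trace ⟨ac⟩ through P, begin at {s0}:
  step 1 (a): {s1}
  step 2 (c): {s2}
  ✓ P
Trace ⟨ac⟩ through Q, begin at {t0}:
  step 1 (a): {t1}
  step 2 (c): no successor for Q

ac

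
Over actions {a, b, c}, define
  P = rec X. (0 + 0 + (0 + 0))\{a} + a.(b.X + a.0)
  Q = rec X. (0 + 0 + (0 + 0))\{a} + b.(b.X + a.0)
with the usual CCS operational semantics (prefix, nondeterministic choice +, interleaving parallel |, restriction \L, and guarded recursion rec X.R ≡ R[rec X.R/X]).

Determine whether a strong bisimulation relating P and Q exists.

P's transition system — 3 states:
  p0 = rec X. (0 + 0 + (0 + 0))\{a} + a.(b.X + a.0) :: --a--▸ p1
  p1 = b.(rec X. (0 + 0 + (0 + 0))\{a} + a.(b.X + a.0)) + a.0 :: --a--▸ p2, --b--▸ p0
  p2 = 0 :: deadlocked
Q's transition system — 3 states:
  q0 = rec X. (0 + 0 + (0 + 0))\{a} + b.(b.X + a.0) :: --b--▸ q1
  q1 = b.(rec X. (0 + 0 + (0 + 0))\{a} + b.(b.X + a.0)) + a.0 :: --a--▸ q2, --b--▸ q0
  q2 = 0 :: deadlocked
Partition-refinement fixed point:
  B0 = {p0}
  B1 = {p1}
  B2 = {p2, q2}
  B3 = {q0}
  B4 = {q1}
p0 ∈ B0, q0 ∈ B3 → different blocks

NO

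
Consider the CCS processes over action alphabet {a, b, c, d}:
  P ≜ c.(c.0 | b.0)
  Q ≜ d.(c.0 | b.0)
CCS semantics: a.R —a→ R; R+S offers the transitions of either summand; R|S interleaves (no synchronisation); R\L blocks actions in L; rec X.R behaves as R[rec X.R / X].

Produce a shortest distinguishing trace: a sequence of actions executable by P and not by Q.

c

LTS(P): 5 reachable states
  s0 = c.(c.0 | b.0) has moves —c→ s1
  s1 = c.0 | b.0 has moves —b→ s2, —c→ s3
  s2 = c.0 | 0 has moves —c→ s4
  s3 = 0 | b.0 has moves —b→ s4
  s4 = 0 | 0 has moves stopped
LTS(Q): 5 reachable states
  t0 = d.(c.0 | b.0) has moves —d→ t1
  t1 = c.0 | b.0 has moves —b→ t2, —c→ t3
  t2 = c.0 | 0 has moves —c→ t4
  t3 = 0 | b.0 has moves —b→ t4
  t4 = 0 | 0 has moves stopped
Executing c from P (initial set {s0}):
  step 1 (c): {s1}
  — P admits the full trace.
Executing c from Q (initial set {t0}):
  step 1 (c): no successor for Q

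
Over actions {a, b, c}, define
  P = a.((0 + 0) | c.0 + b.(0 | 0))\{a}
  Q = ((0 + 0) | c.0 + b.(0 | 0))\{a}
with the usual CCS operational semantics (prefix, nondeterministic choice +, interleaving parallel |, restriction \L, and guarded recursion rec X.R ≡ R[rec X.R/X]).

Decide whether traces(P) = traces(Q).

P's transition system — 4 states:
  m0 = a.((0 + 0) | c.0 + b.(0 | 0))\{a} → --a--▸ m1
  m1 = ((0 + 0) | c.0 + b.(0 | 0))\{a} → --b--▸ m2, --c--▸ m3
  m2 = (0 | 0)\{a} → stopped
  m3 = ((0 + 0) | 0)\{a} → stopped
Q's transition system — 3 states:
  n0 = ((0 + 0) | c.0 + b.(0 | 0))\{a} → --b--▸ n1, --c--▸ n2
  n1 = (0 | 0)\{a} → stopped
  n2 = ((0 + 0) | 0)\{a} → stopped
Executing a from P (initial set {m0}):
  step 1 (a): {m1}
  ✓ P
Executing a from Q (initial set {n0}):
  step 1 (a): no successor for Q

trace-distinct — witness ⟨a⟩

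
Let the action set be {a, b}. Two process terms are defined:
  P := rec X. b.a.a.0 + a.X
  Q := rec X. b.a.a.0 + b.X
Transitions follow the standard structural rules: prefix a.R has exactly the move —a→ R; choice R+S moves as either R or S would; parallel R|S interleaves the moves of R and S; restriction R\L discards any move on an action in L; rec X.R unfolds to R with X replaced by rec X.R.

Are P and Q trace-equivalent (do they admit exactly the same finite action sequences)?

Reachable graph of P (4 states):
  p0 = rec X. b.a.a.0 + a.X | ··a··> p0, ··b··> p1
  p1 = a.a.0 | ··a··> p2
  p2 = a.0 | ··a··> p3
  p3 = 0 | deadlocked
Reachable graph of Q (4 states):
  q0 = rec X. b.a.a.0 + b.X | ··b··> q0, ··b··> q1
  q1 = a.a.0 | ··a··> q2
  q2 = a.0 | ··a··> q3
  q3 = 0 | deadlocked
Run σ = ⟨a⟩ on P: start {p0}
  [1] a ⇒ {p0}
  ✓ P
Run σ = ⟨a⟩ on Q: start {q0}
  [1] a ⇒ ∅  — Q cannot continue

trace-distinct — witness ⟨a⟩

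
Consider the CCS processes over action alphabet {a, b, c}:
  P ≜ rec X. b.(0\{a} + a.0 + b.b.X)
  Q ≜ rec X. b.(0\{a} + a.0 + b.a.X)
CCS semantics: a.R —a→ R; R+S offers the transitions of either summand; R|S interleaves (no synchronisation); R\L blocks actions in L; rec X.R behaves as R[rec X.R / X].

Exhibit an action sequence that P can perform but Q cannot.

P's transition system — 4 states:
  m0 = rec X. b.(0\{a} + a.0 + b.b.X) | --b--▸ m1
  m1 = 0\{a} + a.0 + b.b.(rec X. b.(0\{a} + a.0 + b.b.X)) | --a--▸ m2, --b--▸ m3
  m2 = 0 | ·
  m3 = b.(rec X. b.(0\{a} + a.0 + b.b.X)) | --b--▸ m0
Q's transition system — 4 states:
  n0 = rec X. b.(0\{a} + a.0 + b.a.X) | --b--▸ n1
  n1 = 0\{a} + a.0 + b.a.(rec X. b.(0\{a} + a.0 + b.a.X)) | --a--▸ n2, --b--▸ n3
  n2 = 0 | ·
  n3 = a.(rec X. b.(0\{a} + a.0 + b.a.X)) | --a--▸ n0
Trace ⟨bbb⟩ through P, begin at {m0}:
  [1] b ⇒ {m1}
  [2] b ⇒ {m3}
  [3] b ⇒ {m0}
  P completes σ.
Trace ⟨bbb⟩ through Q, begin at {n0}:
  [1] b ⇒ {n1}
  [2] b ⇒ {n3}
  [3] b ⇒ ∅  — Q cannot continue

bbb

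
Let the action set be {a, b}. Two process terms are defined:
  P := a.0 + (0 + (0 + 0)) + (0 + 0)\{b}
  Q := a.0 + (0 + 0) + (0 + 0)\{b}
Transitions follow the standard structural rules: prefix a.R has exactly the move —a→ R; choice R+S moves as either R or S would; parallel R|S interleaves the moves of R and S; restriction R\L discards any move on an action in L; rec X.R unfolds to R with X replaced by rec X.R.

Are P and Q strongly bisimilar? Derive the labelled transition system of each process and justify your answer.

Reachable graph of P (2 states):
  m0 = a.0 + (0 + (0 + 0)) + (0 + 0)\{b} has moves ··a··> m1
  m1 = 0 has moves ·
Reachable graph of Q (2 states):
  n0 = a.0 + (0 + 0) + (0 + 0)\{b} has moves ··a··> n1
  n1 = 0 has moves ·
Partition-refinement fixed point:
  B0 = {m0, n0}
  B1 = {m1, n1}
m0 ∈ B0, n0 ∈ B0 → same block

P ~ Q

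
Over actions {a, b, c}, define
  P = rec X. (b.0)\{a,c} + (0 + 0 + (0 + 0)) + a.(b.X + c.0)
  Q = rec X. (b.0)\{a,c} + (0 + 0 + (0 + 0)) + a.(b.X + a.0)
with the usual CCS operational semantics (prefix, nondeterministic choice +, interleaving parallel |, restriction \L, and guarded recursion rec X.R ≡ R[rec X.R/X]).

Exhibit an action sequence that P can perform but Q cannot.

ac

LTS(P): 4 reachable states
  u0 = rec X. (b.0)\{a,c} + (0 + 0 + (0 + 0)) + a.(b.X + c.0) :: -a-> u1, -b-> u2
  u1 = b.(rec X. (b.0)\{a,c} + (0 + 0 + (0 + 0)) + a.(b.X + c.0)) + c.0 :: -b-> u0, -c-> u3
  u2 = 0\{a,c} :: (no moves)
  u3 = 0 :: (no moves)
LTS(Q): 4 reachable states
  v0 = rec X. (b.0)\{a,c} + (0 + 0 + (0 + 0)) + a.(b.X + a.0) :: -a-> v1, -b-> v2
  v1 = b.(rec X. (b.0)\{a,c} + (0 + 0 + (0 + 0)) + a.(b.X + a.0)) + a.0 :: -a-> v3, -b-> v0
  v2 = 0\{a,c} :: (no moves)
  v3 = 0 :: (no moves)
Trace ⟨ac⟩ through P, begin at {u0}:
  [1] a ⇒ {u1}
  [2] c ⇒ {u3}
  — P admits the full trace.
Trace ⟨ac⟩ through Q, begin at {v0}:
  [1] a ⇒ {v1}
  [2] c ⇒ ∅ (Q stuck)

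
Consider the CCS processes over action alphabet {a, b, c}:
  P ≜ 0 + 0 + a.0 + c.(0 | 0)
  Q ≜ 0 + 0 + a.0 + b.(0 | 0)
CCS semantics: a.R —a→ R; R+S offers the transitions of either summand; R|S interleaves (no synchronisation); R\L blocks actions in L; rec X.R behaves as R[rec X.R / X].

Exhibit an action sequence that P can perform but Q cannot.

Reachable graph of P (3 states):
  s0 = 0 + 0 + a.0 + c.(0 | 0) → --a--▸ s1, --c--▸ s2
  s1 = 0 → ·
  s2 = 0 | 0 → ·
Reachable graph of Q (3 states):
  t0 = 0 + 0 + a.0 + b.(0 | 0) → --a--▸ t1, --b--▸ t2
  t1 = 0 → ·
  t2 = 0 | 0 → ·
Executing c from P (initial set {s0}):
  step 1 (c): {s2}
  P completes σ.
Executing c from Q (initial set {t0}):
  step 1 (c): ∅  — Q cannot continue

c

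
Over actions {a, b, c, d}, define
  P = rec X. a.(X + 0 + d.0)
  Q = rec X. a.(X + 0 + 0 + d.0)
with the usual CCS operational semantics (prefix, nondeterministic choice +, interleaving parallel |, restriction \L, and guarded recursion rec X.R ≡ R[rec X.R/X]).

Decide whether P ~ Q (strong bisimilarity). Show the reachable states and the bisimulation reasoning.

YES

LTS(P): 3 reachable states
  m0 = rec X. a.(X + 0 + d.0) :: --a--▸ m1
  m1 = (rec X. a.(X + 0 + d.0)) + 0 + d.0 :: --a--▸ m1, --d--▸ m2
  m2 = 0 :: deadlocked
LTS(Q): 3 reachable states
  n0 = rec X. a.(X + 0 + 0 + d.0) :: --a--▸ n1
  n1 = (rec X. a.(X + 0 + 0 + d.0)) + 0 + 0 + d.0 :: --a--▸ n1, --d--▸ n2
  n2 = 0 :: deadlocked
Partition-refinement fixed point:
  B0 = {m0, n0}
  B1 = {m1, n1}
  B2 = {m2, n2}
m0 ∈ B0, n0 ∈ B0 → same block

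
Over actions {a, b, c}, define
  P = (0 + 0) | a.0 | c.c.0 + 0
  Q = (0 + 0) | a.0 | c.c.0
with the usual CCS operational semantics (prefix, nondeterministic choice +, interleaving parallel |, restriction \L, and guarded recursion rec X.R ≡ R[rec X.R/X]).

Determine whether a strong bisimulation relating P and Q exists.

YES

Reachable graph of P (6 states):
  s0 = (0 + 0) | a.0 | c.c.0 + 0 | -a-> s1, -c-> s2
  s1 = (0 + 0) | 0 | c.c.0 | -c-> s3
  s2 = (0 + 0) | a.0 | c.0 | -a-> s3, -c-> s4
  s3 = (0 + 0) | 0 | c.0 | -c-> s5
  s4 = (0 + 0) | a.0 | 0 | -a-> s5
  s5 = (0 + 0) | 0 | 0 | deadlocked
Reachable graph of Q (6 states):
  t0 = (0 + 0) | a.0 | c.c.0 | -a-> t1, -c-> t2
  t1 = (0 + 0) | 0 | c.c.0 | -c-> t3
  t2 = (0 + 0) | a.0 | c.0 | -a-> t3, -c-> t4
  t3 = (0 + 0) | 0 | c.0 | -c-> t5
  t4 = (0 + 0) | a.0 | 0 | -a-> t5
  t5 = (0 + 0) | 0 | 0 | deadlocked
Coarsest stable partition (strong bisimilarity classes):
  B0 = {s0, t0}
  B1 = {s2, t2}
  B2 = {s3, t3}
  B3 = {s5, t5}
  B4 = {s4, t4}
  B5 = {s1, t1}
s0 ∈ B0, t0 ∈ B0 → same block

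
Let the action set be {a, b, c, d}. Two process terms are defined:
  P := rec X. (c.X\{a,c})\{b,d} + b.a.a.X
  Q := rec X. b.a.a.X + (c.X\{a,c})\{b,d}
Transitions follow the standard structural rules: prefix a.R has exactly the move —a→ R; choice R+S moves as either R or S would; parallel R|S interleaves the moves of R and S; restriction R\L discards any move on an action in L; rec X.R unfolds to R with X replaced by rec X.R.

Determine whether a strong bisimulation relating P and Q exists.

YES

Reachable graph of P (4 states):
  u0 = rec X. (c.X\{a,c})\{b,d} + b.a.a.X :: =b=> u1, =c=> u2
  u1 = a.a.(rec X. (c.X\{a,c})\{b,d} + b.a.a.X) :: =a=> u3
  u2 = (rec X. (c.X\{a,c})\{b,d} + b.a.a.X)\{a,c}\{b,d} :: ∅
  u3 = a.(rec X. (c.X\{a,c})\{b,d} + b.a.a.X) :: =a=> u0
Reachable graph of Q (4 states):
  v0 = rec X. b.a.a.X + (c.X\{a,c})\{b,d} :: =b=> v1, =c=> v2
  v1 = a.a.(rec X. b.a.a.X + (c.X\{a,c})\{b,d}) :: =a=> v3
  v2 = (rec X. b.a.a.X + (c.X\{a,c})\{b,d})\{a,c}\{b,d} :: ∅
  v3 = a.(rec X. b.a.a.X + (c.X\{a,c})\{b,d}) :: =a=> v0
Coarsest stable partition (strong bisimilarity classes):
  B0 = {u0, v0}
  B1 = {u2, v2}
  B2 = {u1, v1}
  B3 = {u3, v3}
u0 ∈ B0, v0 ∈ B0 → same block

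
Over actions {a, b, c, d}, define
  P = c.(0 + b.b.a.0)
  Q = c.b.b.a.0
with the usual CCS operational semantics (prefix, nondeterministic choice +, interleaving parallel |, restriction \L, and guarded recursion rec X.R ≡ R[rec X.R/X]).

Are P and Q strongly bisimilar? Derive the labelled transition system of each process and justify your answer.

P's transition system — 5 states:
  u0 = c.(0 + b.b.a.0) has moves ··c··> u1
  u1 = 0 + b.b.a.0 has moves ··b··> u2
  u2 = b.a.0 has moves ··b··> u3
  u3 = a.0 has moves ··a··> u4
  u4 = 0 has moves ∅
Q's transition system — 5 states:
  v0 = c.b.b.a.0 has moves ··c··> v1
  v1 = b.b.a.0 has moves ··b··> v2
  v2 = b.a.0 has moves ··b··> v3
  v3 = a.0 has moves ··a··> v4
  v4 = 0 has moves ∅
Coarsest stable partition (strong bisimilarity classes):
  B0 = {u0, v0}
  B1 = {u1, v1}
  B2 = {u2, v2}
  B3 = {u3, v3}
  B4 = {u4, v4}
u0 ∈ B0, v0 ∈ B0 → same block

bisimilar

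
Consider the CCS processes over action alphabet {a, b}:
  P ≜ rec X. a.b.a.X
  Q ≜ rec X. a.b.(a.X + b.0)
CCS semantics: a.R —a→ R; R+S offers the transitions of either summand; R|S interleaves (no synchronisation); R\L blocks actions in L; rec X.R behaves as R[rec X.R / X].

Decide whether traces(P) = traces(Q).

traces(P) ≠ traces(Q) — witness ⟨abb⟩

LTS(P): 3 reachable states
  m0 = rec X. a.b.a.X ⊢ —a→ m1
  m1 = b.a.(rec X. a.b.a.X) ⊢ —b→ m2
  m2 = a.(rec X. a.b.a.X) ⊢ —a→ m0
LTS(Q): 4 reachable states
  n0 = rec X. a.b.(a.X + b.0) ⊢ —a→ n1
  n1 = b.(a.(rec X. a.b.(a.X + b.0)) + b.0) ⊢ —b→ n2
  n2 = a.(rec X. a.b.(a.X + b.0)) + b.0 ⊢ —a→ n0, —b→ n3
  n3 = 0 ⊢ deadlocked
Run σ = ⟨abb⟩ on Q: start {n0}
  [1] a ⇒ {n1}
  [2] b ⇒ {n2}
  [3] b ⇒ {n3}
  ✓ Q
Run σ = ⟨abb⟩ on P: start {m0}
  [1] a ⇒ {m1}
  [2] b ⇒ {m2}
  [3] b ⇒ no successor for P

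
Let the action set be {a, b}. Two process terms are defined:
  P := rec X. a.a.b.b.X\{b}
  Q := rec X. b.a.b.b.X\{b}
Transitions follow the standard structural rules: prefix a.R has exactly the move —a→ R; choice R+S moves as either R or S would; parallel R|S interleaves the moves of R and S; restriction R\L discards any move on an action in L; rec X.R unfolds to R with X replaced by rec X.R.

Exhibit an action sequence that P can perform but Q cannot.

a

LTS(P): 7 reachable states
  u0 = rec X. a.a.b.b.X\{b} ⊢ -a-> u1
  u1 = a.b.b.(rec X. a.a.b.b.X\{b})\{b} ⊢ -a-> u2
  u2 = b.b.(rec X. a.a.b.b.X\{b})\{b} ⊢ -b-> u3
  u3 = b.(rec X. a.a.b.b.X\{b})\{b} ⊢ -b-> u4
  u4 = (rec X. a.a.b.b.X\{b})\{b} ⊢ -a-> u5
  u5 = (a.b.b.(rec X. a.a.b.b.X\{b})\{b})\{b} ⊢ -a-> u6
  u6 = (b.b.(rec X. a.a.b.b.X\{b})\{b})\{b} ⊢ (no moves)
LTS(Q): 5 reachable states
  v0 = rec X. b.a.b.b.X\{b} ⊢ -b-> v1
  v1 = a.b.b.(rec X. b.a.b.b.X\{b})\{b} ⊢ -a-> v2
  v2 = b.b.(rec X. b.a.b.b.X\{b})\{b} ⊢ -b-> v3
  v3 = b.(rec X. b.a.b.b.X\{b})\{b} ⊢ -b-> v4
  v4 = (rec X. b.a.b.b.X\{b})\{b} ⊢ (no moves)
Run σ = ⟨a⟩ on P: start {u0}
  after a @ step 1: {u1}
  P completes σ.
Run σ = ⟨a⟩ on Q: start {v0}
  after a @ step 1: ∅ (Q stuck)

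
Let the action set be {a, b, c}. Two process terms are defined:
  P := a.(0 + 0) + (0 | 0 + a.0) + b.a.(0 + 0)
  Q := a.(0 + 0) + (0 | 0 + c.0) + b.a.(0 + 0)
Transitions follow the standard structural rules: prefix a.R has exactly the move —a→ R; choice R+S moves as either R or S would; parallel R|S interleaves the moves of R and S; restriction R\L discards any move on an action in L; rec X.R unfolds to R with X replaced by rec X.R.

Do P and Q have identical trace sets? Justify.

NO — witness ⟨c⟩

Reachable graph of P (4 states):
  u0 = a.(0 + 0) + (0 | 0 + a.0) + b.a.(0 + 0) ⊢ ··a··> u1, ··a··> u2, ··b··> u3
  u1 = 0 ⊢ deadlocked
  u2 = 0 + 0 ⊢ deadlocked
  u3 = a.(0 + 0) ⊢ ··a··> u2
Reachable graph of Q (4 states):
  v0 = a.(0 + 0) + (0 | 0 + c.0) + b.a.(0 + 0) ⊢ ··a··> v1, ··b··> v2, ··c··> v3
  v1 = 0 + 0 ⊢ deadlocked
  v2 = a.(0 + 0) ⊢ ··a··> v1
  v3 = 0 ⊢ deadlocked
Trace ⟨c⟩ through Q, begin at {v0}:
  [1] c ⇒ {v3}
  ✓ Q
Trace ⟨c⟩ through P, begin at {u0}:
  [1] c ⇒ ∅ (P stuck)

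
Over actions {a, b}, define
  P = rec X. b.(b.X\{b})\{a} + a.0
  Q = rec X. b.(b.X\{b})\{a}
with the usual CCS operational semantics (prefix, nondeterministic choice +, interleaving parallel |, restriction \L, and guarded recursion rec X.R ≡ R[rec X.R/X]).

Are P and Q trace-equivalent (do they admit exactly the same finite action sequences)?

NO — witness ⟨a⟩

P's transition system — 4 states:
  m0 = rec X. b.(b.X\{b})\{a} + a.0 ⊢ -a-> m1, -b-> m2
  m1 = 0 ⊢ deadlocked
  m2 = (b.(rec X. b.(b.X\{b})\{a} + a.0)\{b})\{a} ⊢ -b-> m3
  m3 = (rec X. b.(b.X\{b})\{a} + a.0)\{b}\{a} ⊢ deadlocked
Q's transition system — 3 states:
  n0 = rec X. b.(b.X\{b})\{a} ⊢ -b-> n1
  n1 = (b.(rec X. b.(b.X\{b})\{a})\{b})\{a} ⊢ -b-> n2
  n2 = (rec X. b.(b.X\{b})\{a})\{b}\{a} ⊢ deadlocked
Executing a from P (initial set {m0}):
  after a @ step 1: {m1}
  P completes σ.
Executing a from Q (initial set {n0}):
  after a @ step 1: ∅  — Q cannot continue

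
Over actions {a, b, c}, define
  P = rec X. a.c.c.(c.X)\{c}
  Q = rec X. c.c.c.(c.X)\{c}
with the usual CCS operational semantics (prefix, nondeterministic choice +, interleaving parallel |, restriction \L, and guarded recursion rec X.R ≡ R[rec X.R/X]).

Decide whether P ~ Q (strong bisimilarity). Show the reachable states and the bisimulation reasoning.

Reachable graph of P (4 states):
  u0 = rec X. a.c.c.(c.X)\{c} → --a--▸ u1
  u1 = c.c.(c.(rec X. a.c.c.(c.X)\{c}))\{c} → --c--▸ u2
  u2 = c.(c.(rec X. a.c.c.(c.X)\{c}))\{c} → --c--▸ u3
  u3 = (c.(rec X. a.c.c.(c.X)\{c}))\{c} → stopped
Reachable graph of Q (4 states):
  v0 = rec X. c.c.c.(c.X)\{c} → --c--▸ v1
  v1 = c.c.(c.(rec X. c.c.c.(c.X)\{c}))\{c} → --c--▸ v2
  v2 = c.(c.(rec X. c.c.c.(c.X)\{c}))\{c} → --c--▸ v3
  v3 = (c.(rec X. c.c.c.(c.X)\{c}))\{c} → stopped
Bisimilarity quotient blocks:
  B0 = {u0}
  B1 = {u1, v1}
  B2 = {u2, v2}
  B3 = {u3, v3}
  B4 = {v0}
u0 ∈ B0, v0 ∈ B4 → different blocks

NO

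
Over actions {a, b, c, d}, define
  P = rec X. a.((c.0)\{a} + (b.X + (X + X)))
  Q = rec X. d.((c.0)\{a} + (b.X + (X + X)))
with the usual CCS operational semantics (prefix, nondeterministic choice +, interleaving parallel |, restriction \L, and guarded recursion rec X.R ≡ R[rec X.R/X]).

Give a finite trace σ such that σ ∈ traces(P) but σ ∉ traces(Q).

a

LTS(P): 3 reachable states
  u0 = rec X. a.((c.0)\{a} + (b.X + (X + X))) → —a→ u1
  u1 = (c.0)\{a} + (b.(rec X. a.((c.0)\{a} + (b.X + (X + X)))) + ((rec X. a.((c.0)\{a} + (b.X + (X + X)))) + (rec X. a.((c.0)\{a} + (b.X + (X + X)))))) → —a→ u1, —b→ u0, —c→ u2
  u2 = 0\{a} → stopped
LTS(Q): 3 reachable states
  v0 = rec X. d.((c.0)\{a} + (b.X + (X + X))) → —d→ v1
  v1 = (c.0)\{a} + (b.(rec X. d.((c.0)\{a} + (b.X + (X + X)))) + ((rec X. d.((c.0)\{a} + (b.X + (X + X)))) + (rec X. d.((c.0)\{a} + (b.X + (X + X)))))) → —b→ v0, —c→ v2, —d→ v1
  v2 = 0\{a} → stopped
Executing a from P (initial set {u0}):
  after a @ step 1: {u1}
  ✓ P
Executing a from Q (initial set {v0}):
  after a @ step 1: ∅ (Q stuck)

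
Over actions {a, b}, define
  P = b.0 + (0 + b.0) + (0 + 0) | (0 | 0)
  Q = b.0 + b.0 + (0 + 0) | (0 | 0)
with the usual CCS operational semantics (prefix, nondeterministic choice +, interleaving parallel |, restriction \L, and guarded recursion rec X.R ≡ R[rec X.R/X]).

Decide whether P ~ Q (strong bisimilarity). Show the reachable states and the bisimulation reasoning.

YES

LTS(P): 2 reachable states
  m0 = b.0 + (0 + b.0) + (0 + 0) | (0 | 0) has moves —b→ m1
  m1 = 0 has moves (no moves)
LTS(Q): 2 reachable states
  n0 = b.0 + b.0 + (0 + 0) | (0 | 0) has moves —b→ n1
  n1 = 0 has moves (no moves)
Coarsest stable partition (strong bisimilarity classes):
  B0 = {m0, n0}
  B1 = {m1, n1}
m0 ∈ B0, n0 ∈ B0 → same block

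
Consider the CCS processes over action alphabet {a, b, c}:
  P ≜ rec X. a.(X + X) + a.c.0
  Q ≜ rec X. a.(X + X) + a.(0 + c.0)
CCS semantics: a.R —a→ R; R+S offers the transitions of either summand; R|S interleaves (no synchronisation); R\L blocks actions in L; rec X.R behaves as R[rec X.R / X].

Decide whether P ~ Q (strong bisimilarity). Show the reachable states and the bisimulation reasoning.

bisimilar

LTS(P): 4 reachable states
  u0 = rec X. a.(X + X) + a.c.0 → -a-> u1, -a-> u2
  u1 = (rec X. a.(X + X) + a.c.0) + (rec X. a.(X + X) + a.c.0) → -a-> u1, -a-> u2
  u2 = c.0 → -c-> u3
  u3 = 0 → deadlocked
LTS(Q): 4 reachable states
  v0 = rec X. a.(X + X) + a.(0 + c.0) → -a-> v1, -a-> v2
  v1 = (rec X. a.(X + X) + a.(0 + c.0)) + (rec X. a.(X + X) + a.(0 + c.0)) → -a-> v1, -a-> v2
  v2 = 0 + c.0 → -c-> v3
  v3 = 0 → deadlocked
Partition-refinement fixed point:
  B0 = {u0, u1, v0, v1}
  B1 = {u2, v2}
  B2 = {u3, v3}
u0 ∈ B0, v0 ∈ B0 → same block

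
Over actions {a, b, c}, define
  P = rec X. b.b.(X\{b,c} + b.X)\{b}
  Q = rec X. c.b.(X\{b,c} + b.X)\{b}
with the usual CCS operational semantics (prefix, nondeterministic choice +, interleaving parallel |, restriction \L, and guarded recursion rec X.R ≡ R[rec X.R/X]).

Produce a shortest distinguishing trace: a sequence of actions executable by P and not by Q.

b

P's transition system — 3 states:
  u0 = rec X. b.b.(X\{b,c} + b.X)\{b} :: -b-> u1
  u1 = b.((rec X. b.b.(X\{b,c} + b.X)\{b})\{b,c} + b.(rec X. b.b.(X\{b,c} + b.X)\{b}))\{b} :: -b-> u2
  u2 = ((rec X. b.b.(X\{b,c} + b.X)\{b})\{b,c} + b.(rec X. b.b.(X\{b,c} + b.X)\{b}))\{b} :: ·
Q's transition system — 3 states:
  v0 = rec X. c.b.(X\{b,c} + b.X)\{b} :: -c-> v1
  v1 = b.((rec X. c.b.(X\{b,c} + b.X)\{b})\{b,c} + b.(rec X. c.b.(X\{b,c} + b.X)\{b}))\{b} :: -b-> v2
  v2 = ((rec X. c.b.(X\{b,c} + b.X)\{b})\{b,c} + b.(rec X. c.b.(X\{b,c} + b.X)\{b}))\{b} :: ·
Executing b from P (initial set {u0}):
  step 1 (b): {u1}
  — P admits the full trace.
Executing b from Q (initial set {v0}):
  step 1 (b): ∅ (Q stuck)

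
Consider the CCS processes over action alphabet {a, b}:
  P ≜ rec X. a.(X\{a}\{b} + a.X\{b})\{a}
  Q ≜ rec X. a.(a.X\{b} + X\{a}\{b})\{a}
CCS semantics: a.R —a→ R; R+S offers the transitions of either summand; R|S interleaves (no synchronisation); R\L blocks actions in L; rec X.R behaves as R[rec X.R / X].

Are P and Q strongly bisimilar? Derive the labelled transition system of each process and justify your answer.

LTS(P): 2 reachable states
  p0 = rec X. a.(X\{a}\{b} + a.X\{b})\{a} ⊢ —a→ p1
  p1 = ((rec X. a.(X\{a}\{b} + a.X\{b})\{a})\{a}\{b} + a.(rec X. a.(X\{a}\{b} + a.X\{b})\{a})\{b})\{a} ⊢ (no moves)
LTS(Q): 2 reachable states
  q0 = rec X. a.(a.X\{b} + X\{a}\{b})\{a} ⊢ —a→ q1
  q1 = (a.(rec X. a.(a.X\{b} + X\{a}\{b})\{a})\{b} + (rec X. a.(a.X\{b} + X\{a}\{b})\{a})\{a}\{b})\{a} ⊢ (no moves)
Partition-refinement fixed point:
  B0 = {p0, q0}
  B1 = {p1, q1}
p0 ∈ B0, q0 ∈ B0 → same block

bisimilar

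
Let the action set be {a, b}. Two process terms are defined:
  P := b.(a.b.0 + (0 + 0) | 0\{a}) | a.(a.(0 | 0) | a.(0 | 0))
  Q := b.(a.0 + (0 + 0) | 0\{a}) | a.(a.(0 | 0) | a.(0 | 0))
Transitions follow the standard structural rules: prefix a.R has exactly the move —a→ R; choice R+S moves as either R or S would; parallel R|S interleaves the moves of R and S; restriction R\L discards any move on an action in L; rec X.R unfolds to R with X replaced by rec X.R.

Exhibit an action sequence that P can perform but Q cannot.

LTS(P): 20 reachable states
  u0 = b.(a.b.0 + (0 + 0) | 0\{a}) | a.(a.(0 | 0) | a.(0 | 0)) → =a=> u1, =b=> u2
  u1 = b.(a.b.0 + (0 + 0) | 0\{a}) | (a.(0 | 0) | a.(0 | 0)) → =a=> u3, =a=> u4, =b=> u5
  u2 = (a.b.0 + (0 + 0) | 0\{a}) | a.(a.(0 | 0) | a.(0 | 0)) → =a=> u5, =a=> u6
  u3 = b.(a.b.0 + (0 + 0) | 0\{a}) | (0 | 0 | a.(0 | 0)) → =a=> u7, =b=> u8
  u4 = b.(a.b.0 + (0 + 0) | 0\{a}) | (a.(0 | 0) | (0 | 0)) → =a=> u7, =b=> u9
  u5 = (a.b.0 + (0 + 0) | 0\{a}) | (a.(0 | 0) | a.(0 | 0)) → =a=> u10, =a=> u8, =a=> u9
  u6 = b.0 | a.(a.(0 | 0) | a.(0 | 0)) → =a=> u10, =b=> u11
  u7 = b.(a.b.0 + (0 + 0) | 0\{a}) | (0 | 0 | (0 | 0)) → =b=> u12
  u8 = (a.b.0 + (0 + 0) | 0\{a}) | (0 | 0 | a.(0 | 0)) → =a=> u12, =a=> u13
  u9 = (a.b.0 + (0 + 0) | 0\{a}) | (a.(0 | 0) | (0 | 0)) → =a=> u12, =a=> u14
  u10 = b.0 | (a.(0 | 0) | a.(0 | 0)) → =a=> u13, =a=> u14, =b=> u15
  u11 = 0 | a.(a.(0 | 0) | a.(0 | 0)) → =a=> u15
  u12 = (a.b.0 + (0 + 0) | 0\{a}) | (0 | 0 | (0 | 0)) → =a=> u16
  u13 = b.0 | (0 | 0 | a.(0 | 0)) → =a=> u16, =b=> u17
  u14 = b.0 | (a.(0 | 0) | (0 | 0)) → =a=> u16, =b=> u18
  u15 = 0 | (a.(0 | 0) | a.(0 | 0)) → =a=> u17, =a=> u18
  u16 = b.0 | (0 | 0 | (0 | 0)) → =b=> u19
  u17 = 0 | (0 | 0 | a.(0 | 0)) → =a=> u19
  u18 = 0 | (a.(0 | 0) | (0 | 0)) → =a=> u19
  u19 = 0 | (0 | 0 | (0 | 0)) → deadlocked
LTS(Q): 15 reachable states
  v0 = b.(a.0 + (0 + 0) | 0\{a}) | a.(a.(0 | 0) | a.(0 | 0)) → =a=> v1, =b=> v2
  v1 = b.(a.0 + (0 + 0) | 0\{a}) | (a.(0 | 0) | a.(0 | 0)) → =a=> v3, =a=> v4, =b=> v5
  v2 = (a.0 + (0 + 0) | 0\{a}) | a.(a.(0 | 0) | a.(0 | 0)) → =a=> v5, =a=> v6
  v3 = b.(a.0 + (0 + 0) | 0\{a}) | (0 | 0 | a.(0 | 0)) → =a=> v7, =b=> v8
  v4 = b.(a.0 + (0 + 0) | 0\{a}) | (a.(0 | 0) | (0 | 0)) → =a=> v7, =b=> v9
  v5 = (a.0 + (0 + 0) | 0\{a}) | (a.(0 | 0) | a.(0 | 0)) → =a=> v10, =a=> v8, =a=> v9
  v6 = 0 | a.(a.(0 | 0) | a.(0 | 0)) → =a=> v10
  v7 = b.(a.0 + (0 + 0) | 0\{a}) | (0 | 0 | (0 | 0)) → =b=> v11
  v8 = (a.0 + (0 + 0) | 0\{a}) | (0 | 0 | a.(0 | 0)) → =a=> v11, =a=> v12
  v9 = (a.0 + (0 + 0) | 0\{a}) | (a.(0 | 0) | (0 | 0)) → =a=> v11, =a=> v13
  v10 = 0 | (a.(0 | 0) | a.(0 | 0)) → =a=> v12, =a=> v13
  v11 = (a.0 + (0 + 0) | 0\{a}) | (0 | 0 | (0 | 0)) → =a=> v14
  v12 = 0 | (0 | 0 | a.(0 | 0)) → =a=> v14
  v13 = 0 | (a.(0 | 0) | (0 | 0)) → =a=> v14
  v14 = 0 | (0 | 0 | (0 | 0)) → deadlocked
Executing bab from P (initial set {u0}):
  step 1 (b): {u2}
  step 2 (a): {u5, u6}
  step 3 (b): {u11}
  P completes σ.
Executing bab from Q (initial set {v0}):
  step 1 (b): {v2}
  step 2 (a): {v5, v6}
  step 3 (b): ∅  — Q cannot continue

bab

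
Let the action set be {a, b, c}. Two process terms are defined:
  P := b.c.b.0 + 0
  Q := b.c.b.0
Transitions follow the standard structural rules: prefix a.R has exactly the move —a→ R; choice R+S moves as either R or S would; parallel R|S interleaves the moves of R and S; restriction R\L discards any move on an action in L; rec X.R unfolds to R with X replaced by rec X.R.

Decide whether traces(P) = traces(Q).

traces(P) = traces(Q)

P's transition system — 4 states:
  u0 = b.c.b.0 + 0 | —b→ u1
  u1 = c.b.0 | —c→ u2
  u2 = b.0 | —b→ u3
  u3 = 0 | ·
Q's transition system — 4 states:
  v0 = b.c.b.0 | —b→ v1
  v1 = c.b.0 | —c→ v2
  v2 = b.0 | —b→ v3
  v3 = 0 | ·
Partition-refinement fixed point:
  B0 = {u0, v0}
  B1 = {u1, v1}
  B2 = {u2, v2}
  B3 = {u3, v3}
u0 ∈ B0, v0 ∈ B0 → same block
Bisimilar ⇒ trace-equivalent.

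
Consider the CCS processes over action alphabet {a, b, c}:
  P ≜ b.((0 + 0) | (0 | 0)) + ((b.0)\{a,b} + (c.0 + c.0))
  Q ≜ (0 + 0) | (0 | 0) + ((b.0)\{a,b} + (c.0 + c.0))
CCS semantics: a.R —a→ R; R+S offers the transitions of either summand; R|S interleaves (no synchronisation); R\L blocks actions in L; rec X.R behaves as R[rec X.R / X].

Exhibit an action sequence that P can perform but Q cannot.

b

LTS(P): 3 reachable states
  u0 = b.((0 + 0) | (0 | 0)) + ((b.0)\{a,b} + (c.0 + c.0)) has moves —b→ u1, —c→ u2
  u1 = (0 + 0) | (0 | 0) has moves ∅
  u2 = 0 has moves ∅
LTS(Q): 2 reachable states
  v0 = (0 + 0) | (0 | 0) + ((b.0)\{a,b} + (c.0 + c.0)) has moves —c→ v1
  v1 = 0 has moves ∅
Executing b from P (initial set {u0}):
  step 1 (b): {u1}
  — P admits the full trace.
Executing b from Q (initial set {v0}):
  step 1 (b): ∅ (Q stuck)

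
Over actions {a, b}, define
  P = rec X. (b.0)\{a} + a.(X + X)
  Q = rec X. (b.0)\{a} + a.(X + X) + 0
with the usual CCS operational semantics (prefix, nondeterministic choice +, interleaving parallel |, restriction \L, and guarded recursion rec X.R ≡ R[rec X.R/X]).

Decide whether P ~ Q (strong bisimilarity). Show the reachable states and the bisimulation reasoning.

bisimilar

Reachable graph of P (3 states):
  m0 = rec X. (b.0)\{a} + a.(X + X) has moves -a-> m1, -b-> m2
  m1 = (rec X. (b.0)\{a} + a.(X + X)) + (rec X. (b.0)\{a} + a.(X + X)) has moves -a-> m1, -b-> m2
  m2 = 0\{a} has moves ·
Reachable graph of Q (3 states):
  n0 = rec X. (b.0)\{a} + a.(X + X) + 0 has moves -a-> n1, -b-> n2
  n1 = (rec X. (b.0)\{a} + a.(X + X) + 0) + (rec X. (b.0)\{a} + a.(X + X) + 0) has moves -a-> n1, -b-> n2
  n2 = 0\{a} has moves ·
Partition-refinement fixed point:
  B0 = {m0, m1, n0, n1}
  B1 = {m2, n2}
m0 ∈ B0, n0 ∈ B0 → same block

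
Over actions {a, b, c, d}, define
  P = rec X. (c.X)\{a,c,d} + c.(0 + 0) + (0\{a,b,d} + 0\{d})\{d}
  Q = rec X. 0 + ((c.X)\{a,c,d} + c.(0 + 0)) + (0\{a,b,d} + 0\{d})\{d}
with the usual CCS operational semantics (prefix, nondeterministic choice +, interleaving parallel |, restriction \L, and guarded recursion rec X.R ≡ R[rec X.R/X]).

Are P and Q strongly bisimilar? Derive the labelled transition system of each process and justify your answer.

YES

LTS(P): 2 reachable states
  u0 = rec X. (c.X)\{a,c,d} + c.(0 + 0) + (0\{a,b,d} + 0\{d})\{d} has moves ··c··> u1
  u1 = 0 + 0 has moves ·
LTS(Q): 2 reachable states
  v0 = rec X. 0 + ((c.X)\{a,c,d} + c.(0 + 0)) + (0\{a,b,d} + 0\{d})\{d} has moves ··c··> v1
  v1 = 0 + 0 has moves ·
Bisimilarity quotient blocks:
  B0 = {u0, v0}
  B1 = {u1, v1}
u0 ∈ B0, v0 ∈ B0 → same block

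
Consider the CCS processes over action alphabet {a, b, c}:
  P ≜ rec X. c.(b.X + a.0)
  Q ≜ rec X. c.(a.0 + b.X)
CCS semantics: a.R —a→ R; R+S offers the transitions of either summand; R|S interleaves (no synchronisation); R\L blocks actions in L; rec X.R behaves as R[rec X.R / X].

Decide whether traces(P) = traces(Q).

P's transition system — 3 states:
  s0 = rec X. c.(b.X + a.0) :: -c-> s1
  s1 = b.(rec X. c.(b.X + a.0)) + a.0 :: -a-> s2, -b-> s0
  s2 = 0 :: (no moves)
Q's transition system — 3 states:
  t0 = rec X. c.(a.0 + b.X) :: -c-> t1
  t1 = a.0 + b.(rec X. c.(a.0 + b.X)) :: -a-> t2, -b-> t0
  t2 = 0 :: (no moves)
Coarsest stable partition (strong bisimilarity classes):
  B0 = {s0, t0}
  B1 = {s1, t1}
  B2 = {s2, t2}
s0 ∈ B0, t0 ∈ B0 → same block
Bisimilar ⇒ trace-equivalent.

YES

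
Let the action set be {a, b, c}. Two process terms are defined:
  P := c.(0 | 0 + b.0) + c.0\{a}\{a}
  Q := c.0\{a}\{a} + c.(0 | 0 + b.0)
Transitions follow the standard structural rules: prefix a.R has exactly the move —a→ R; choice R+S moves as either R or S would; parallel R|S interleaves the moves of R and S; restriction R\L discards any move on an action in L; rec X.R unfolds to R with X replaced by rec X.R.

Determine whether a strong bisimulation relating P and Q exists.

LTS(P): 4 reachable states
  m0 = c.(0 | 0 + b.0) + c.0\{a}\{a} has moves —c→ m1, —c→ m2
  m1 = 0 | 0 + b.0 has moves —b→ m3
  m2 = 0\{a}\{a} has moves ·
  m3 = 0 has moves ·
LTS(Q): 4 reachable states
  n0 = c.0\{a}\{a} + c.(0 | 0 + b.0) has moves —c→ n1, —c→ n2
  n1 = 0 | 0 + b.0 has moves —b→ n3
  n2 = 0\{a}\{a} has moves ·
  n3 = 0 has moves ·
Coarsest stable partition (strong bisimilarity classes):
  B0 = {m0, n0}
  B1 = {m1, n1}
  B2 = {m2, m3, n2, n3}
m0 ∈ B0, n0 ∈ B0 → same block

P ~ Q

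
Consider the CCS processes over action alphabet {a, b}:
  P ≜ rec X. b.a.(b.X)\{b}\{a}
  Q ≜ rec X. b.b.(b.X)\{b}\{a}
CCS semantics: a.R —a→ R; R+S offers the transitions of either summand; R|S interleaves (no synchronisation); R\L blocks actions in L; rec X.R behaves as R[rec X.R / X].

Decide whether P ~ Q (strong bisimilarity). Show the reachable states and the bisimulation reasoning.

LTS(P): 3 reachable states
  u0 = rec X. b.a.(b.X)\{b}\{a} :: ··b··> u1
  u1 = a.(b.(rec X. b.a.(b.X)\{b}\{a}))\{b}\{a} :: ··a··> u2
  u2 = (b.(rec X. b.a.(b.X)\{b}\{a}))\{b}\{a} :: ·
LTS(Q): 3 reachable states
  v0 = rec X. b.b.(b.X)\{b}\{a} :: ··b··> v1
  v1 = b.(b.(rec X. b.b.(b.X)\{b}\{a}))\{b}\{a} :: ··b··> v2
  v2 = (b.(rec X. b.b.(b.X)\{b}\{a}))\{b}\{a} :: ·
Partition-refinement fixed point:
  B0 = {u0}
  B1 = {u1}
  B2 = {u2, v2}
  B3 = {v0}
  B4 = {v1}
u0 ∈ B0, v0 ∈ B3 → different blocks

NO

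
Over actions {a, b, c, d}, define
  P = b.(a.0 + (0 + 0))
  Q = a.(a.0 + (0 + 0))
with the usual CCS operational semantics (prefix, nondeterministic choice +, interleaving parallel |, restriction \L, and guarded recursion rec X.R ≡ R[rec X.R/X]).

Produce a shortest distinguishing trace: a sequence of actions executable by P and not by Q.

b

LTS(P): 3 reachable states
  s0 = b.(a.0 + (0 + 0)) :: —b→ s1
  s1 = a.0 + (0 + 0) :: —a→ s2
  s2 = 0 :: deadlocked
LTS(Q): 3 reachable states
  t0 = a.(a.0 + (0 + 0)) :: —a→ t1
  t1 = a.0 + (0 + 0) :: —a→ t2
  t2 = 0 :: deadlocked
Trace ⟨b⟩ through P, begin at {s0}:
  after b @ step 1: {s1}
  ✓ P
Trace ⟨b⟩ through Q, begin at {t0}:
  after b @ step 1: no successor for Q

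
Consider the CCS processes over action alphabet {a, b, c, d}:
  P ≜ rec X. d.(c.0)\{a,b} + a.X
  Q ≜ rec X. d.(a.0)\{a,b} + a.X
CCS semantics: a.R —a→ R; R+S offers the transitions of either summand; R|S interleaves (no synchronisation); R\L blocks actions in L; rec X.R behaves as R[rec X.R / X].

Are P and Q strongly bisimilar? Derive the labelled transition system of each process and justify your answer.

P ≁ Q

P's transition system — 3 states:
  m0 = rec X. d.(c.0)\{a,b} + a.X | -a-> m0, -d-> m1
  m1 = (c.0)\{a,b} | -c-> m2
  m2 = 0\{a,b} | ∅
Q's transition system — 2 states:
  n0 = rec X. d.(a.0)\{a,b} + a.X | -a-> n0, -d-> n1
  n1 = (a.0)\{a,b} | ∅
Coarsest stable partition (strong bisimilarity classes):
  B0 = {m0}
  B1 = {m1}
  B2 = {m2, n1}
  B3 = {n0}
m0 ∈ B0, n0 ∈ B3 → different blocks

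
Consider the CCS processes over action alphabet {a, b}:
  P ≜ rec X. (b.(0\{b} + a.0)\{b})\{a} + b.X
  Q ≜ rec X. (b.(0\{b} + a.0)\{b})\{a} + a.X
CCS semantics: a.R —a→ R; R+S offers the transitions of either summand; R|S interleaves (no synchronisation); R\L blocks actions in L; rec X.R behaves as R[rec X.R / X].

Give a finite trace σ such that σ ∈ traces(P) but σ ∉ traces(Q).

bb

LTS(P): 2 reachable states
  s0 = rec X. (b.(0\{b} + a.0)\{b})\{a} + b.X :: —b→ s0, —b→ s1
  s1 = (0\{b} + a.0)\{b}\{a} :: stopped
LTS(Q): 2 reachable states
  t0 = rec X. (b.(0\{b} + a.0)\{b})\{a} + a.X :: —a→ t0, —b→ t1
  t1 = (0\{b} + a.0)\{b}\{a} :: stopped
Executing bb from P (initial set {s0}):
  step 1 (b): {s0, s1}
  step 2 (b): {s0, s1}
  ✓ P
Executing bb from Q (initial set {t0}):
  step 1 (b): {t1}
  step 2 (b): ∅  — Q cannot continue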